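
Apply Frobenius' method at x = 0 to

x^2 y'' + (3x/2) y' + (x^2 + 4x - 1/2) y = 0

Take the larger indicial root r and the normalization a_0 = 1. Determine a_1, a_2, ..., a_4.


Write in Frobenius form y'' + (p(x)/x) y' + (q(x)/x^2) y = 0:
  p(x) = 3/2,  q(x) = x^2 + 4x - 1/2.
Indicial equation: r(r-1) + (3/2) r + (-1/2) = 0 -> roots r_1 = 1/2, r_2 = -1.
Take r = r_1 = 1/2. Let y(x) = x^r sum_{n>=0} a_n x^n with a_0 = 1.
Substitute y = x^r sum a_n x^n and match x^{r+n}. The recurrence is
  D(n) a_n + 4 a_{n-1} + 1 a_{n-2} = 0,  where D(n) = (r+n)(r+n-1) + (3/2)(r+n) + (-1/2).
  a_n = [-4 a_{n-1} - 1 a_{n-2}] / D(n).
Since the indicial polynomial factors as (r - r_1)(r - r_2), D(n) = (r_1 + n - r_1)(r_1 + n - r_2) = n(n + 3/2).
Evaluating step by step (a_0 = 1):
  n = 1: D(1) = 1(1 + 3/2) = 5/2; numerator = -4(1) = -4; a_1 = (-4)/(5/2) = -8/5
  n = 2: D(2) = 2(2 + 3/2) = 7; numerator = -4(-8/5) - 1(1) = 27/5; a_2 = (27/5)/(7) = 27/35
  n = 3: D(3) = 3(3 + 3/2) = 27/2; numerator = -4(27/35) - 1(-8/5) = -52/35; a_3 = (-52/35)/(27/2) = -104/945
  n = 4: D(4) = 4(4 + 3/2) = 22; numerator = -4(-104/945) - 1(27/35) = -313/945; a_4 = (-313/945)/(22) = -313/20790

r = 1/2; a_0 = 1; a_1 = -8/5; a_2 = 27/35; a_3 = -104/945; a_4 = -313/20790


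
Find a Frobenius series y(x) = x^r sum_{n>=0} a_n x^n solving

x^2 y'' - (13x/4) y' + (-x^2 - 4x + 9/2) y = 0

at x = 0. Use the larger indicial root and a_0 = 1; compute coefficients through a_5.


Write in Frobenius form y'' + (p(x)/x) y' + (q(x)/x^2) y = 0:
  p(x) = -13/4,  q(x) = -x^2 - 4x + 9/2.
Indicial equation: r(r-1) + (-13/4) r + (9/2) = 0 -> roots r_1 = 9/4, r_2 = 2.
Take r = r_1 = 9/4. Let y(x) = x^r sum_{n>=0} a_n x^n with a_0 = 1.
Substitute y = x^r sum a_n x^n and match x^{r+n}. The recurrence is
  D(n) a_n - 4 a_{n-1} - 1 a_{n-2} = 0,  where D(n) = (r+n)(r+n-1) + (-13/4)(r+n) + (9/2).
  a_n = [4 a_{n-1} + 1 a_{n-2}] / D(n).
Since the indicial polynomial factors as (r - r_1)(r - r_2), D(n) = (r_1 + n - r_1)(r_1 + n - r_2) = n(n + 1/4).
Evaluating step by step (a_0 = 1):
  n = 1: D(1) = 1(1 + 1/4) = 5/4; numerator = 4(1) = 4; a_1 = (4)/(5/4) = 16/5
  n = 2: D(2) = 2(2 + 1/4) = 9/2; numerator = 4(16/5) + 1(1) = 69/5; a_2 = (69/5)/(9/2) = 46/15
  n = 3: D(3) = 3(3 + 1/4) = 39/4; numerator = 4(46/15) + 1(16/5) = 232/15; a_3 = (232/15)/(39/4) = 928/585
  n = 4: D(4) = 4(4 + 1/4) = 17; numerator = 4(928/585) + 1(46/15) = 5506/585; a_4 = (5506/585)/(17) = 5506/9945
  n = 5: D(5) = 5(5 + 1/4) = 105/4; numerator = 4(5506/9945) + 1(928/585) = 840/221; a_5 = (840/221)/(105/4) = 32/221

r = 9/4; a_0 = 1; a_1 = 16/5; a_2 = 46/15; a_3 = 928/585; a_4 = 5506/9945; a_5 = 32/221


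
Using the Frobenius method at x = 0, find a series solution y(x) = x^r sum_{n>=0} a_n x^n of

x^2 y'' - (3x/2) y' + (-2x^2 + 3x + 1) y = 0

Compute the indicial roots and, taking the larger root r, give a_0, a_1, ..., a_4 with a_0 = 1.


Write in Frobenius form y'' + (p(x)/x) y' + (q(x)/x^2) y = 0:
  p(x) = -3/2,  q(x) = -2x^2 + 3x + 1.
Indicial equation: r(r-1) + (-3/2) r + (1) = 0 -> roots r_1 = 2, r_2 = 1/2.
Take r = r_1 = 2. Let y(x) = x^r sum_{n>=0} a_n x^n with a_0 = 1.
Substitute y = x^r sum a_n x^n and match x^{r+n}. The recurrence is
  D(n) a_n + 3 a_{n-1} - 2 a_{n-2} = 0,  where D(n) = (r+n)(r+n-1) + (-3/2)(r+n) + (1).
  a_n = [-3 a_{n-1} + 2 a_{n-2}] / D(n).
Since the indicial polynomial factors as (r - r_1)(r - r_2), D(n) = (r_1 + n - r_1)(r_1 + n - r_2) = n(n + 3/2).
Evaluating step by step (a_0 = 1):
  n = 1: D(1) = 1(1 + 3/2) = 5/2; numerator = -3(1) = -3; a_1 = (-3)/(5/2) = -6/5
  n = 2: D(2) = 2(2 + 3/2) = 7; numerator = -3(-6/5) + 2(1) = 28/5; a_2 = (28/5)/(7) = 4/5
  n = 3: D(3) = 3(3 + 3/2) = 27/2; numerator = -3(4/5) + 2(-6/5) = -24/5; a_3 = (-24/5)/(27/2) = -16/45
  n = 4: D(4) = 4(4 + 3/2) = 22; numerator = -3(-16/45) + 2(4/5) = 8/3; a_4 = (8/3)/(22) = 4/33

r = 2; a_0 = 1; a_1 = -6/5; a_2 = 4/5; a_3 = -16/45; a_4 = 4/33


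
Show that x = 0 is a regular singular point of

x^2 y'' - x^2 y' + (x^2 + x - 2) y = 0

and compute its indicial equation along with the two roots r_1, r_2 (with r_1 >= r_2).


Divide by x^2 to reach normal form y'' + P_1(x) y' + P_2(x) y = 0 with P_1(x) = -1 and P_2(x) = 1 + 1/x - 2/x^2.
x = 0 is a singular point because the y-coefficient 1 + 1/x - 2/x^2 has a pole at x = 0.
It is a regular singular point because x P_1(x) = p(x) = -x and x^2 P_2(x) = q(x) = x^2 + x - 2 are polynomials, hence analytic at x = 0.
p(0) = 0,  q(0) = -2.
Indicial equation: r(r-1) + p(0) r + q(0) = 0, i.e. r^2 + (p(0) - 1) r + q(0) = 0, i.e. r^2 - 1 r - 2 = 0.
Discriminant: (-1)^2 - 4(-2) = 9, so r = (1 ± 3)/2.
Solving: r_1 = 2, r_2 = -1.

indicial: r^2 - 1 r - 2 = 0; roots r_1 = 2, r_2 = -1


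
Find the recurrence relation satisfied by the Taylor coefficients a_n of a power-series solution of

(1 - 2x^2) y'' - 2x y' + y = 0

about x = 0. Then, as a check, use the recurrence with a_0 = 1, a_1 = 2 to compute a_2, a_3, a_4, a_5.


Substitute y = sum_n a_n x^n.
(1 - 2 x^2) y'' contributes (n+2)(n+1) a_{n+2} - 2 n(n-1) a_n at x^n.
-2 x y'(x) contributes -2 n a_n at x^n.
y(x) contributes 1 a_n at x^n.
Matching x^n: (n+2)(n+1) a_{n+2} + (-2 n(n-1) - 2 n + 1) a_n = 0.
Thus a_{n+2} = (2 n(n-1) + 2 n - 1) / ((n+1)(n+2)) * a_n.

Check with a_0 = 1, a_1 = 2 (apply the recurrence for n = 0, 1, 2, 3): a_0 = 1, a_1 = 2, a_2 = -1/2, a_3 = 1/3, a_4 = -7/24, a_5 = 17/60.

a_(n+2) = (2 n(n-1) + 2 n - 1) / ((n+1)(n+2)) * a_n; check: a_0 = 1, a_1 = 2, a_2 = -1/2, a_3 = 1/3, a_4 = -7/24, a_5 = 17/60


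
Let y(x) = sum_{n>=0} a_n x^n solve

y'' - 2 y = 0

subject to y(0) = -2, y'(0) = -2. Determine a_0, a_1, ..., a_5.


Ansatz: y(x) = sum_{n>=0} a_n x^n, so y'(x) = sum_{n>=1} n a_n x^(n-1) and y''(x) = sum_{n>=2} n(n-1) a_n x^(n-2).
Substitute into P(x) y'' + Q(x) y' + R(x) y = 0 with P(x) = 1, Q(x) = 0, R(x) = -2, and match powers of x.
Initial conditions: a_0 = -2, a_1 = -2.
Setting the coefficient of each power of x to zero and solving order by order (substituting the coefficients already found):
  x^0: 2 a_2 - 2 a_0 = 0  ->  2 a_2 = 2 a_0 = -4  ->  a_2 = -2
  x^1: 6 a_3 - 2 a_1 = 0  ->  6 a_3 = 2 a_1 = -4  ->  a_3 = -2/3
  x^2: 12 a_4 - 2 a_2 = 0  ->  12 a_4 = 2 a_2 = -4  ->  a_4 = -1/3
  x^3: 20 a_5 - 2 a_3 = 0  ->  20 a_5 = 2 a_3 = -4/3  ->  a_5 = -1/15
Truncated series: y(x) = -2 - 2 x - 2 x^2 - (2/3) x^3 - (1/3) x^4 - (1/15) x^5 + O(x^6).

a_0 = -2; a_1 = -2; a_2 = -2; a_3 = -2/3; a_4 = -1/3; a_5 = -1/15


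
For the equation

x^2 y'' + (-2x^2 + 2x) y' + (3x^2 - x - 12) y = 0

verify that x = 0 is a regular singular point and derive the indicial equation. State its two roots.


Divide by x^2 to reach normal form y'' + P_1(x) y' + P_2(x) y = 0 with P_1(x) = -2 + 2/x and P_2(x) = 3 - 1/x - 12/x^2.
x = 0 is a singular point because the y'-coefficient -2 + 2/x has a pole at x = 0 and the y-coefficient 3 - 1/x - 12/x^2 has a pole at x = 0.
It is a regular singular point because x P_1(x) = p(x) = 2 - 2x and x^2 P_2(x) = q(x) = 3x^2 - x - 12 are polynomials, hence analytic at x = 0.
p(0) = 2,  q(0) = -12.
Indicial equation: r(r-1) + p(0) r + q(0) = 0, i.e. r^2 + (p(0) - 1) r + q(0) = 0, i.e. r^2 + 1 r - 12 = 0.
Discriminant: (1)^2 - 4(-12) = 49, so r = (-1 ± 7)/2.
Solving: r_1 = 3, r_2 = -4.

indicial: r^2 + 1 r - 12 = 0; roots r_1 = 3, r_2 = -4


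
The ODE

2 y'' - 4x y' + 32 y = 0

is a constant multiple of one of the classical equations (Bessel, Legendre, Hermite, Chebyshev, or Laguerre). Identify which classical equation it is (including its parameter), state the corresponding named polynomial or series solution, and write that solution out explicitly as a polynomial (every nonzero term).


All three coefficients share the factor 2; dividing through by 2 gives  y'' - 2x y' + 16 y = 0.
This matches the Hermite equation y'' - 2x y' + 2n y = 0 with 2n = 16, so n = 8; the polynomial solution is H_8(x).
With y = sum_k a_k x^k, matching x^k gives (k+2)(k+1) a_{k+2} = 2(k - n) a_k = 2(k - 8) a_k. The right side vanishes at k = 8, so the series with the parity of 8 terminates at degree 8.
Standard normalization: leading coefficient of H_n is 2^n, so a_8 = 2^8 = 256. Work downward with a_k = (k+1)(k+2) a_{k+2} / (2(k - n)):
  a_6 = (7)(8)(256) / (2(6 - 8)) = 14336/(-4) = -3584
  a_4 = (5)(6)(-3584) / (2(4 - 8)) = -107520/(-8) = 13440
  a_2 = (3)(4)(13440) / (2(2 - 8)) = 161280/(-12) = -13440
  a_0 = (1)(2)(-13440) / (2(0 - 8)) = -26880/(-16) = 1680
Hence H_8(x) = 256 x^8 - 3584 x^6 + 13440 x^4 - 13440 x^2 + 1680.

H_8(x); series = 256 x^8 - 3584 x^6 + 13440 x^4 - 13440 x^2 + 1680


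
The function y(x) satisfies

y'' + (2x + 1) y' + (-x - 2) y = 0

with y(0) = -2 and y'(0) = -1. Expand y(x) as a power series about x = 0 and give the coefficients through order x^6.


Ansatz: y(x) = sum_{n>=0} a_n x^n, so y'(x) = sum_{n>=1} n a_n x^(n-1) and y''(x) = sum_{n>=2} n(n-1) a_n x^(n-2).
Substitute into P(x) y'' + Q(x) y' + R(x) y = 0 with P(x) = 1, Q(x) = 2x + 1, R(x) = -x - 2, and match powers of x.
Initial conditions: a_0 = -2, a_1 = -1.
Setting the coefficient of each power of x to zero and solving order by order (substituting the coefficients already found):
  x^0: 2 a_2 + a_1 - 2 a_0 = 0  ->  2 a_2 = -a_1 + 2 a_0 = -3  ->  a_2 = -3/2
  x^1: 6 a_3 + 2 a_2 - a_0 = 0  ->  6 a_3 = -2 a_2 + a_0 = 1  ->  a_3 = 1/6
  x^2: 12 a_4 + 3 a_3 + 2 a_2 - a_1 = 0  ->  12 a_4 = -3 a_3 - 2 a_2 + a_1 = 3/2  ->  a_4 = 1/8
  x^3: 20 a_5 + 4 a_4 + 4 a_3 - a_2 = 0  ->  20 a_5 = -4 a_4 - 4 a_3 + a_2 = -8/3  ->  a_5 = -2/15
  x^4: 30 a_6 + 5 a_5 + 6 a_4 - a_3 = 0  ->  30 a_6 = -5 a_5 - 6 a_4 + a_3 = 1/12  ->  a_6 = 1/360
Truncated series: y(x) = -2 - x - (3/2) x^2 + (1/6) x^3 + (1/8) x^4 - (2/15) x^5 + (1/360) x^6 + O(x^7).

a_0 = -2; a_1 = -1; a_2 = -3/2; a_3 = 1/6; a_4 = 1/8; a_5 = -2/15; a_6 = 1/360


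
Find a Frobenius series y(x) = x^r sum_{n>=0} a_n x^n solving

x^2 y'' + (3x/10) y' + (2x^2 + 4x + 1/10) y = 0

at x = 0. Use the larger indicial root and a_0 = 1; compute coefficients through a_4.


Write in Frobenius form y'' + (p(x)/x) y' + (q(x)/x^2) y = 0:
  p(x) = 3/10,  q(x) = 2x^2 + 4x + 1/10.
Indicial equation: r(r-1) + (3/10) r + (1/10) = 0 -> roots r_1 = 1/2, r_2 = 1/5.
Take r = r_1 = 1/2. Let y(x) = x^r sum_{n>=0} a_n x^n with a_0 = 1.
Substitute y = x^r sum a_n x^n and match x^{r+n}. The recurrence is
  D(n) a_n + 4 a_{n-1} + 2 a_{n-2} = 0,  where D(n) = (r+n)(r+n-1) + (3/10)(r+n) + (1/10).
  a_n = [-4 a_{n-1} - 2 a_{n-2}] / D(n).
Since the indicial polynomial factors as (r - r_1)(r - r_2), D(n) = (r_1 + n - r_1)(r_1 + n - r_2) = n(n + 3/10).
Evaluating step by step (a_0 = 1):
  n = 1: D(1) = 1(1 + 3/10) = 13/10; numerator = -4(1) = -4; a_1 = (-4)/(13/10) = -40/13
  n = 2: D(2) = 2(2 + 3/10) = 23/5; numerator = -4(-40/13) - 2(1) = 134/13; a_2 = (134/13)/(23/5) = 670/299
  n = 3: D(3) = 3(3 + 3/10) = 99/10; numerator = -4(670/299) - 2(-40/13) = -840/299; a_3 = (-840/299)/(99/10) = -2800/9867
  n = 4: D(4) = 4(4 + 3/10) = 86/5; numerator = -4(-2800/9867) - 2(670/299) = -2540/759; a_4 = (-2540/759)/(86/5) = -6350/32637

r = 1/2; a_0 = 1; a_1 = -40/13; a_2 = 670/299; a_3 = -2800/9867; a_4 = -6350/32637


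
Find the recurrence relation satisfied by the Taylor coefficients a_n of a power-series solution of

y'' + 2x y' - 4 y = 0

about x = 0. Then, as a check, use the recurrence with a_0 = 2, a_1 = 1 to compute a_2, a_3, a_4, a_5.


Substitute y = sum_n a_n x^n.
y''(x) has coefficient (n+2)(n+1) a_{n+2} at x^n;
2 x y'(x) has coefficient 2 n a_n at x^n (shift);
-4 y(x) has coefficient -4 a_n at x^n.
Matching x^n: (n+2)(n+1) a_{n+2} + (2n - 4) a_n = 0.
Thus a_{n+2} = (-2n + 4) / ((n+1)(n+2)) * a_n.

Check with a_0 = 2, a_1 = 1 (apply the recurrence for n = 0, 1, 2, 3): a_0 = 2, a_1 = 1, a_2 = 4, a_3 = 1/3, a_4 = 0, a_5 = -1/30.

a_(n+2) = (-2n + 4) / ((n+1)(n+2)) * a_n; check: a_0 = 2, a_1 = 1, a_2 = 4, a_3 = 1/3, a_4 = 0, a_5 = -1/30


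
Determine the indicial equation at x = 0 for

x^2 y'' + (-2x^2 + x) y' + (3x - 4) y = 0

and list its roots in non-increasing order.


Divide by x^2 to reach normal form y'' + P_1(x) y' + P_2(x) y = 0 with P_1(x) = -2 + 1/x and P_2(x) = 3/x - 4/x^2.
x = 0 is a singular point because the y'-coefficient -2 + 1/x has a pole at x = 0 and the y-coefficient 3/x - 4/x^2 has a pole at x = 0.
It is a regular singular point because x P_1(x) = p(x) = 1 - 2x and x^2 P_2(x) = q(x) = 3x - 4 are polynomials, hence analytic at x = 0.
p(0) = 1,  q(0) = -4.
Indicial equation: r(r-1) + p(0) r + q(0) = 0, i.e. r^2 + (p(0) - 1) r + q(0) = 0, i.e. r^2 - 4 = 0.
Discriminant: (0)^2 - 4(-4) = 16, so r = (0 ± 4)/2.
Solving: r_1 = 2, r_2 = -2.

indicial: r^2 - 4 = 0; roots r_1 = 2, r_2 = -2


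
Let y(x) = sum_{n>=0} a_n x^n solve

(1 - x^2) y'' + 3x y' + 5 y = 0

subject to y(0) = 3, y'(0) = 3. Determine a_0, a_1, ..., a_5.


Ansatz: y(x) = sum_{n>=0} a_n x^n, so y'(x) = sum_{n>=1} n a_n x^(n-1) and y''(x) = sum_{n>=2} n(n-1) a_n x^(n-2).
Substitute into P(x) y'' + Q(x) y' + R(x) y = 0 with P(x) = 1 - x^2, Q(x) = 3x, R(x) = 5, and match powers of x.
Initial conditions: a_0 = 3, a_1 = 3.
Setting the coefficient of each power of x to zero and solving order by order (substituting the coefficients already found):
  x^0: 2 a_2 + 5 a_0 = 0  ->  2 a_2 = -5 a_0 = -15  ->  a_2 = -15/2
  x^1: 6 a_3 + 8 a_1 = 0  ->  6 a_3 = -8 a_1 = -24  ->  a_3 = -4
  x^2: 12 a_4 + 9 a_2 = 0  ->  12 a_4 = -9 a_2 = 135/2  ->  a_4 = 45/8
  x^3: 20 a_5 + 8 a_3 = 0  ->  20 a_5 = -8 a_3 = 32  ->  a_5 = 8/5
Truncated series: y(x) = 3 + 3 x - (15/2) x^2 - 4 x^3 + (45/8) x^4 + (8/5) x^5 + O(x^6).

a_0 = 3; a_1 = 3; a_2 = -15/2; a_3 = -4; a_4 = 45/8; a_5 = 8/5


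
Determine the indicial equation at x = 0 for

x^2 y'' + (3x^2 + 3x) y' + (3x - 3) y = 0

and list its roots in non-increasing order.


Divide by x^2 to reach normal form y'' + P_1(x) y' + P_2(x) y = 0 with P_1(x) = 3 + 3/x and P_2(x) = 3/x - 3/x^2.
x = 0 is a singular point because the y'-coefficient 3 + 3/x has a pole at x = 0 and the y-coefficient 3/x - 3/x^2 has a pole at x = 0.
It is a regular singular point because x P_1(x) = p(x) = 3x + 3 and x^2 P_2(x) = q(x) = 3x - 3 are polynomials, hence analytic at x = 0.
p(0) = 3,  q(0) = -3.
Indicial equation: r(r-1) + p(0) r + q(0) = 0, i.e. r^2 + (p(0) - 1) r + q(0) = 0, i.e. r^2 + 2 r - 3 = 0.
Discriminant: (2)^2 - 4(-3) = 16, so r = (-2 ± 4)/2.
Solving: r_1 = 1, r_2 = -3.

indicial: r^2 + 2 r - 3 = 0; roots r_1 = 1, r_2 = -3


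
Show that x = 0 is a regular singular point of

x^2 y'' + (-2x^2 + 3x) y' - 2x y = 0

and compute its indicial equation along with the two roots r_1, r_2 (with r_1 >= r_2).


Divide by x^2 to reach normal form y'' + P_1(x) y' + P_2(x) y = 0 with P_1(x) = -2 + 3/x and P_2(x) = -2/x.
x = 0 is a singular point because the y'-coefficient -2 + 3/x has a pole at x = 0 and the y-coefficient -2/x has a pole at x = 0.
It is a regular singular point because x P_1(x) = p(x) = 3 - 2x and x^2 P_2(x) = q(x) = -2x are polynomials, hence analytic at x = 0.
p(0) = 3,  q(0) = 0.
Indicial equation: r(r-1) + p(0) r + q(0) = 0, i.e. r^2 + (p(0) - 1) r + q(0) = 0, i.e. r^2 + 2 r = 0.
Discriminant: (2)^2 - 4(0) = 4, so r = (-2 ± 2)/2.
Solving: r_1 = 0, r_2 = -2.

indicial: r^2 + 2 r = 0; roots r_1 = 0, r_2 = -2


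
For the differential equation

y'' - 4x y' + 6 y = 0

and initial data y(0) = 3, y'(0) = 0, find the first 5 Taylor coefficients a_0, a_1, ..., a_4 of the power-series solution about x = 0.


Ansatz: y(x) = sum_{n>=0} a_n x^n, so y'(x) = sum_{n>=1} n a_n x^(n-1) and y''(x) = sum_{n>=2} n(n-1) a_n x^(n-2).
Substitute into P(x) y'' + Q(x) y' + R(x) y = 0 with P(x) = 1, Q(x) = -4x, R(x) = 6, and match powers of x.
Initial conditions: a_0 = 3, a_1 = 0.
Setting the coefficient of each power of x to zero and solving order by order (substituting the coefficients already found):
  x^0: 2 a_2 + 6 a_0 = 0  ->  2 a_2 = -6 a_0 = -18  ->  a_2 = -9
  x^1: 6 a_3 + 2 a_1 = 0  ->  6 a_3 = -2 a_1 = 0  ->  a_3 = 0
  x^2: 12 a_4 - 2 a_2 = 0  ->  12 a_4 = 2 a_2 = -18  ->  a_4 = -3/2
Truncated series: y(x) = 3 - 9 x^2 - (3/2) x^4 + O(x^5).

a_0 = 3; a_1 = 0; a_2 = -9; a_3 = 0; a_4 = -3/2


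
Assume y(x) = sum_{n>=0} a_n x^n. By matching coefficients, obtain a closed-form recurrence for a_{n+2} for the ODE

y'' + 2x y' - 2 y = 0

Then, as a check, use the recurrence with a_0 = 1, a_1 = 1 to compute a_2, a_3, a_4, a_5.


Substitute y = sum_n a_n x^n.
y''(x) has coefficient (n+2)(n+1) a_{n+2} at x^n;
2 x y'(x) has coefficient 2 n a_n at x^n (shift);
-2 y(x) has coefficient -2 a_n at x^n.
Matching x^n: (n+2)(n+1) a_{n+2} + (2n - 2) a_n = 0.
Thus a_{n+2} = (-2n + 2) / ((n+1)(n+2)) * a_n.

Check with a_0 = 1, a_1 = 1 (apply the recurrence for n = 0, 1, 2, 3): a_0 = 1, a_1 = 1, a_2 = 1, a_3 = 0, a_4 = -1/6, a_5 = 0.

a_(n+2) = (-2n + 2) / ((n+1)(n+2)) * a_n; check: a_0 = 1, a_1 = 1, a_2 = 1, a_3 = 0, a_4 = -1/6, a_5 = 0


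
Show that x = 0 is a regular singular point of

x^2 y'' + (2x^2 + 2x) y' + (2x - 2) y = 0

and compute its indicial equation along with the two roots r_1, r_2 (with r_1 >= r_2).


Divide by x^2 to reach normal form y'' + P_1(x) y' + P_2(x) y = 0 with P_1(x) = 2 + 2/x and P_2(x) = 2/x - 2/x^2.
x = 0 is a singular point because the y'-coefficient 2 + 2/x has a pole at x = 0 and the y-coefficient 2/x - 2/x^2 has a pole at x = 0.
It is a regular singular point because x P_1(x) = p(x) = 2x + 2 and x^2 P_2(x) = q(x) = 2x - 2 are polynomials, hence analytic at x = 0.
p(0) = 2,  q(0) = -2.
Indicial equation: r(r-1) + p(0) r + q(0) = 0, i.e. r^2 + (p(0) - 1) r + q(0) = 0, i.e. r^2 + 1 r - 2 = 0.
Discriminant: (1)^2 - 4(-2) = 9, so r = (-1 ± 3)/2.
Solving: r_1 = 1, r_2 = -2.

indicial: r^2 + 1 r - 2 = 0; roots r_1 = 1, r_2 = -2


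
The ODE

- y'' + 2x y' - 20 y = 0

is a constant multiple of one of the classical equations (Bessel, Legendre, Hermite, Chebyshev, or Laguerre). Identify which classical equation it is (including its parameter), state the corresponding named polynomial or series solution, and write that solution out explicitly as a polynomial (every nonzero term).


All three coefficients share the factor -1; dividing through by -1 gives  y'' - 2x y' + 20 y = 0.
This matches the Hermite equation y'' - 2x y' + 2n y = 0 with 2n = 20, so n = 10; the polynomial solution is H_10(x).
With y = sum_k a_k x^k, matching x^k gives (k+2)(k+1) a_{k+2} = 2(k - n) a_k = 2(k - 10) a_k. The right side vanishes at k = 10, so the series with the parity of 10 terminates at degree 10.
Standard normalization: leading coefficient of H_n is 2^n, so a_10 = 2^10 = 1024. Work downward with a_k = (k+1)(k+2) a_{k+2} / (2(k - n)):
  a_8 = (9)(10)(1024) / (2(8 - 10)) = 92160/(-4) = -23040
  a_6 = (7)(8)(-23040) / (2(6 - 10)) = -1290240/(-8) = 161280
  a_4 = (5)(6)(161280) / (2(4 - 10)) = 4838400/(-12) = -403200
  a_2 = (3)(4)(-403200) / (2(2 - 10)) = -4838400/(-16) = 302400
  a_0 = (1)(2)(302400) / (2(0 - 10)) = 604800/(-20) = -30240
Hence H_10(x) = 1024 x^10 - 23040 x^8 + 161280 x^6 - 403200 x^4 + 302400 x^2 - 30240.

H_10(x); series = 1024 x^10 - 23040 x^8 + 161280 x^6 - 403200 x^4 + 302400 x^2 - 30240


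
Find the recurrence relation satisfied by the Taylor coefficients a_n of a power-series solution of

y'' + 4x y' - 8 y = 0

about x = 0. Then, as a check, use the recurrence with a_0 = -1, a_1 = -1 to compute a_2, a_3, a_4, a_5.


Substitute y = sum_n a_n x^n.
y''(x) has coefficient (n+2)(n+1) a_{n+2} at x^n;
4 x y'(x) has coefficient 4 n a_n at x^n (shift);
-8 y(x) has coefficient -8 a_n at x^n.
Matching x^n: (n+2)(n+1) a_{n+2} + (4n - 8) a_n = 0.
Thus a_{n+2} = (-4n + 8) / ((n+1)(n+2)) * a_n.

Check with a_0 = -1, a_1 = -1 (apply the recurrence for n = 0, 1, 2, 3): a_0 = -1, a_1 = -1, a_2 = -4, a_3 = -2/3, a_4 = 0, a_5 = 2/15.

a_(n+2) = (-4n + 8) / ((n+1)(n+2)) * a_n; check: a_0 = -1, a_1 = -1, a_2 = -4, a_3 = -2/3, a_4 = 0, a_5 = 2/15


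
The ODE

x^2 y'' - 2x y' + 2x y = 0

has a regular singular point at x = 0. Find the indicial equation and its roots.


Divide by x^2 to reach normal form y'' + P_1(x) y' + P_2(x) y = 0 with P_1(x) = -2/x and P_2(x) = 2/x.
x = 0 is a singular point because the y'-coefficient -2/x has a pole at x = 0 and the y-coefficient 2/x has a pole at x = 0.
It is a regular singular point because x P_1(x) = p(x) = -2 and x^2 P_2(x) = q(x) = 2x are polynomials, hence analytic at x = 0.
p(0) = -2,  q(0) = 0.
Indicial equation: r(r-1) + p(0) r + q(0) = 0, i.e. r^2 + (p(0) - 1) r + q(0) = 0, i.e. r^2 - 3 r = 0.
Discriminant: (-3)^2 - 4(0) = 9, so r = (3 ± 3)/2.
Solving: r_1 = 3, r_2 = 0.

indicial: r^2 - 3 r = 0; roots r_1 = 3, r_2 = 0


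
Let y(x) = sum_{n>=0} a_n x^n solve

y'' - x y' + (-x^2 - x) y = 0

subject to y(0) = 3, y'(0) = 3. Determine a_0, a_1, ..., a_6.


Ansatz: y(x) = sum_{n>=0} a_n x^n, so y'(x) = sum_{n>=1} n a_n x^(n-1) and y''(x) = sum_{n>=2} n(n-1) a_n x^(n-2).
Substitute into P(x) y'' + Q(x) y' + R(x) y = 0 with P(x) = 1, Q(x) = -x, R(x) = -x^2 - x, and match powers of x.
Initial conditions: a_0 = 3, a_1 = 3.
Setting the coefficient of each power of x to zero and solving order by order (substituting the coefficients already found):
  x^0: 2 a_2 = 0  ->  a_2 = 0
  x^1: 6 a_3 - a_1 - a_0 = 0  ->  6 a_3 = a_1 + a_0 = 6  ->  a_3 = 1
  x^2: 12 a_4 - 2 a_2 - a_1 - a_0 = 0  ->  12 a_4 = 2 a_2 + a_1 + a_0 = 6  ->  a_4 = 1/2
  x^3: 20 a_5 - 3 a_3 - a_2 - a_1 = 0  ->  20 a_5 = 3 a_3 + a_2 + a_1 = 6  ->  a_5 = 3/10
  x^4: 30 a_6 - 4 a_4 - a_3 - a_2 = 0  ->  30 a_6 = 4 a_4 + a_3 + a_2 = 3  ->  a_6 = 1/10
Truncated series: y(x) = 3 + 3 x + x^3 + (1/2) x^4 + (3/10) x^5 + (1/10) x^6 + O(x^7).

a_0 = 3; a_1 = 3; a_2 = 0; a_3 = 1; a_4 = 1/2; a_5 = 3/10; a_6 = 1/10


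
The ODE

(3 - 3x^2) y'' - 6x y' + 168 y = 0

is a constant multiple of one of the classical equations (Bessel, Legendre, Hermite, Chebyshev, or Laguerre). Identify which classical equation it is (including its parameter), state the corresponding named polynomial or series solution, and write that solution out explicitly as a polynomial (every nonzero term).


All three coefficients share the factor 3; dividing through by 3 gives  (1 - x^2) y'' - 2x y' + 56 y = 0.
This matches the Legendre equation (1 - x^2) y'' - 2x y' + n(n+1) y = 0 (note the -2x y' term) with n(n+1) = 56, so n = 7; the polynomial solution is P_7(x).
With y = sum_k a_k x^k, matching x^k gives (k+2)(k+1) a_{k+2} = [k(k+1) - n(n+1)] a_k = (k - 7)(k + 8) a_k. The right side vanishes at k = 7, so the series with the parity of 7 terminates at degree 7.
Standard normalization (P_n(1) = 1): leading coefficient (2n)!/(2^n (n!)^2) = 87178291200/(128*25401600) = 429/16, so a_7 = 429/16. Work downward with a_k = (k+1)(k+2) a_{k+2} / ((k - 7)(k + 8)):
  a_5 = (6)(7)(429/16) / ((5 - 7)(5 + 8)) = (9009/8)/(-26) = -693/16
  a_3 = (4)(5)(-693/16) / ((3 - 7)(3 + 8)) = (-3465/4)/(-44) = 315/16
  a_1 = (2)(3)(315/16) / ((1 - 7)(1 + 8)) = (945/8)/(-54) = -35/16
Hence P_7(x) = 429 x^7/16 - 693 x^5/16 + 315 x^3/16 - 35 x/16.

P_7(x); series = 429 x^7/16 - 693 x^5/16 + 315 x^3/16 - 35 x/16


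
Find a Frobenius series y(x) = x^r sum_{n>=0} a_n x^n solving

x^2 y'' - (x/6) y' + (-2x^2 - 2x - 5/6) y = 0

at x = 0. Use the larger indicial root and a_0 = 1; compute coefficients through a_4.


Write in Frobenius form y'' + (p(x)/x) y' + (q(x)/x^2) y = 0:
  p(x) = -1/6,  q(x) = -2x^2 - 2x - 5/6.
Indicial equation: r(r-1) + (-1/6) r + (-5/6) = 0 -> roots r_1 = 5/3, r_2 = -1/2.
Take r = r_1 = 5/3. Let y(x) = x^r sum_{n>=0} a_n x^n with a_0 = 1.
Substitute y = x^r sum a_n x^n and match x^{r+n}. The recurrence is
  D(n) a_n - 2 a_{n-1} - 2 a_{n-2} = 0,  where D(n) = (r+n)(r+n-1) + (-1/6)(r+n) + (-5/6).
  a_n = [2 a_{n-1} + 2 a_{n-2}] / D(n).
Since the indicial polynomial factors as (r - r_1)(r - r_2), D(n) = (r_1 + n - r_1)(r_1 + n - r_2) = n(n + 13/6).
Evaluating step by step (a_0 = 1):
  n = 1: D(1) = 1(1 + 13/6) = 19/6; numerator = 2(1) = 2; a_1 = (2)/(19/6) = 12/19
  n = 2: D(2) = 2(2 + 13/6) = 25/3; numerator = 2(12/19) + 2(1) = 62/19; a_2 = (62/19)/(25/3) = 186/475
  n = 3: D(3) = 3(3 + 13/6) = 31/2; numerator = 2(186/475) + 2(12/19) = 972/475; a_3 = (972/475)/(31/2) = 1944/14725
  n = 4: D(4) = 4(4 + 13/6) = 74/3; numerator = 2(1944/14725) + 2(186/475) = 3084/2945; a_4 = (3084/2945)/(74/3) = 4626/108965

r = 5/3; a_0 = 1; a_1 = 12/19; a_2 = 186/475; a_3 = 1944/14725; a_4 = 4626/108965


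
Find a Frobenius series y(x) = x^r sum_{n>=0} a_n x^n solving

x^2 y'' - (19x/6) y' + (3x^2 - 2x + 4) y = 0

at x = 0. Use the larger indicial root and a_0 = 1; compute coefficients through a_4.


Write in Frobenius form y'' + (p(x)/x) y' + (q(x)/x^2) y = 0:
  p(x) = -19/6,  q(x) = 3x^2 - 2x + 4.
Indicial equation: r(r-1) + (-19/6) r + (4) = 0 -> roots r_1 = 8/3, r_2 = 3/2.
Take r = r_1 = 8/3. Let y(x) = x^r sum_{n>=0} a_n x^n with a_0 = 1.
Substitute y = x^r sum a_n x^n and match x^{r+n}. The recurrence is
  D(n) a_n - 2 a_{n-1} + 3 a_{n-2} = 0,  where D(n) = (r+n)(r+n-1) + (-19/6)(r+n) + (4).
  a_n = [2 a_{n-1} - 3 a_{n-2}] / D(n).
Since the indicial polynomial factors as (r - r_1)(r - r_2), D(n) = (r_1 + n - r_1)(r_1 + n - r_2) = n(n + 7/6).
Evaluating step by step (a_0 = 1):
  n = 1: D(1) = 1(1 + 7/6) = 13/6; numerator = 2(1) = 2; a_1 = (2)/(13/6) = 12/13
  n = 2: D(2) = 2(2 + 7/6) = 19/3; numerator = 2(12/13) - 3(1) = -15/13; a_2 = (-15/13)/(19/3) = -45/247
  n = 3: D(3) = 3(3 + 7/6) = 25/2; numerator = 2(-45/247) - 3(12/13) = -774/247; a_3 = (-774/247)/(25/2) = -1548/6175
  n = 4: D(4) = 4(4 + 7/6) = 62/3; numerator = 2(-1548/6175) - 3(-45/247) = 279/6175; a_4 = (279/6175)/(62/3) = 27/12350

r = 8/3; a_0 = 1; a_1 = 12/13; a_2 = -45/247; a_3 = -1548/6175; a_4 = 27/12350


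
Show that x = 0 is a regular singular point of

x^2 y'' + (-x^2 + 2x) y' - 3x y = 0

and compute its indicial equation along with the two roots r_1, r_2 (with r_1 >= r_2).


Divide by x^2 to reach normal form y'' + P_1(x) y' + P_2(x) y = 0 with P_1(x) = -1 + 2/x and P_2(x) = -3/x.
x = 0 is a singular point because the y'-coefficient -1 + 2/x has a pole at x = 0 and the y-coefficient -3/x has a pole at x = 0.
It is a regular singular point because x P_1(x) = p(x) = 2 - x and x^2 P_2(x) = q(x) = -3x are polynomials, hence analytic at x = 0.
p(0) = 2,  q(0) = 0.
Indicial equation: r(r-1) + p(0) r + q(0) = 0, i.e. r^2 + (p(0) - 1) r + q(0) = 0, i.e. r^2 + 1 r = 0.
Discriminant: (1)^2 - 4(0) = 1, so r = (-1 ± 1)/2.
Solving: r_1 = 0, r_2 = -1.

indicial: r^2 + 1 r = 0; roots r_1 = 0, r_2 = -1


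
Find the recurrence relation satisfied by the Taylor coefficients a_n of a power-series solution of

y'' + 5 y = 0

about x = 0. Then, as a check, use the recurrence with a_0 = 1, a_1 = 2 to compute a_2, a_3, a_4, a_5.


Substitute y = sum_n a_n x^n into y'' + (const) y = 0.
y''(x) = sum_{n>=0} (n+2)(n+1) a_{n+2} x^n.
The ODE becomes sum_n [(n+2)(n+1) a_{n+2} + 5 a_n] x^n = 0.
Setting each coefficient to zero gives the recurrence:
  (n+2)(n+1) a_{n+2} + 5 a_n = 0,
  a_{n+2} = -5 / ((n+1)(n+2)) a_n.

Check with a_0 = 1, a_1 = 2 (apply the recurrence for n = 0, 1, 2, 3): a_0 = 1, a_1 = 2, a_2 = -5/2, a_3 = -5/3, a_4 = 25/24, a_5 = 5/12.

a_{n+2} = -5/((n+1)(n+2)) * a_n; check: a_0 = 1, a_1 = 2, a_2 = -5/2, a_3 = -5/3, a_4 = 25/24, a_5 = 5/12


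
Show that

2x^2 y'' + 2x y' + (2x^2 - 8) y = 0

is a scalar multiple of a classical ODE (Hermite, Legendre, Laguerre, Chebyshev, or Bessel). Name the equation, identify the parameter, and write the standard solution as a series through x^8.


All three coefficients share the factor 2; dividing through by 2 gives  x^2 y'' + x y' + (x^2 - 4) y = 0.
This matches the Bessel equation x^2 y'' + x y' + (x^2 - nu^2) y = 0 with nu^2 = 4, so nu = 2; the solution bounded at x = 0 is J_2(x).
Frobenius at x = 0: indicial roots ±nu; for r = nu the recurrence k(k + 2nu) c_k = -c_{k-2} gives the standard series J_nu(x) = sum_{k>=0} (-1)^k / (k! (k+nu)!) (x/2)^(2k+nu). Evaluate the first 4 terms:
  k = 0: (-1)^0 / (0! * 2! * 2^2) x^2 = 1/(1*2*4) x^2 = (1/8) x^2
  k = 1: (-1)^1 / (1! * 3! * 2^4) x^4 = -1/(1*6*16) x^4 = (-1/96) x^4
  k = 2: (-1)^2 / (2! * 4! * 2^6) x^6 = 1/(2*24*64) x^6 = (1/3072) x^6
  k = 3: (-1)^3 / (3! * 5! * 2^8) x^8 = -1/(6*120*256) x^8 = (-1/184320) x^8
Hence J_2(x) = -x^8/184320 + x^6/3072 - x^4/96 + x^2/8 + ....

J_2(x); series = -x^8/184320 + x^6/3072 - x^4/96 + x^2/8


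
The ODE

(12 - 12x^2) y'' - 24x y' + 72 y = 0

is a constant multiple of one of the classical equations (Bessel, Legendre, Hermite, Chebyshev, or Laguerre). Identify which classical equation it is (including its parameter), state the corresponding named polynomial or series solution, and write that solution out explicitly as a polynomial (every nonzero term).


All three coefficients share the factor 12; dividing through by 12 gives  (1 - x^2) y'' - 2x y' + 6 y = 0.
This matches the Legendre equation (1 - x^2) y'' - 2x y' + n(n+1) y = 0 (note the -2x y' term) with n(n+1) = 6, so n = 2; the polynomial solution is P_2(x).
With y = sum_k a_k x^k, matching x^k gives (k+2)(k+1) a_{k+2} = [k(k+1) - n(n+1)] a_k = (k - 2)(k + 3) a_k. The right side vanishes at k = 2, so the series with the parity of 2 terminates at degree 2.
Standard normalization (P_n(1) = 1): leading coefficient (2n)!/(2^n (n!)^2) = 24/(4*4) = 3/2, so a_2 = 3/2. Work downward with a_k = (k+1)(k+2) a_{k+2} / ((k - 2)(k + 3)):
  a_0 = (1)(2)(3/2) / ((0 - 2)(0 + 3)) = 3/(-6) = -1/2
Hence P_2(x) = 3 x^2/2 - 1/2.

P_2(x); series = 3 x^2/2 - 1/2


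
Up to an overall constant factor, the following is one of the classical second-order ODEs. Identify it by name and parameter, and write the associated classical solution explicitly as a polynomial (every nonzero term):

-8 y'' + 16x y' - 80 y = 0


All three coefficients share the factor -8; dividing through by -8 gives  y'' - 2x y' + 10 y = 0.
This matches the Hermite equation y'' - 2x y' + 2n y = 0 with 2n = 10, so n = 5; the polynomial solution is H_5(x).
With y = sum_k a_k x^k, matching x^k gives (k+2)(k+1) a_{k+2} = 2(k - n) a_k = 2(k - 5) a_k. The right side vanishes at k = 5, so the series with the parity of 5 terminates at degree 5.
Standard normalization: leading coefficient of H_n is 2^n, so a_5 = 2^5 = 32. Work downward with a_k = (k+1)(k+2) a_{k+2} / (2(k - n)):
  a_3 = (4)(5)(32) / (2(3 - 5)) = 640/(-4) = -160
  a_1 = (2)(3)(-160) / (2(1 - 5)) = -960/(-8) = 120
Hence H_5(x) = 32 x^5 - 160 x^3 + 120 x.

H_5(x); series = 32 x^5 - 160 x^3 + 120 x


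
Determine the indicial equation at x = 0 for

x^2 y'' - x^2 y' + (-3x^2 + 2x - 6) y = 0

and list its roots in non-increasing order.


Divide by x^2 to reach normal form y'' + P_1(x) y' + P_2(x) y = 0 with P_1(x) = -1 and P_2(x) = -3 + 2/x - 6/x^2.
x = 0 is a singular point because the y-coefficient -3 + 2/x - 6/x^2 has a pole at x = 0.
It is a regular singular point because x P_1(x) = p(x) = -x and x^2 P_2(x) = q(x) = -3x^2 + 2x - 6 are polynomials, hence analytic at x = 0.
p(0) = 0,  q(0) = -6.
Indicial equation: r(r-1) + p(0) r + q(0) = 0, i.e. r^2 + (p(0) - 1) r + q(0) = 0, i.e. r^2 - 1 r - 6 = 0.
Discriminant: (-1)^2 - 4(-6) = 25, so r = (1 ± 5)/2.
Solving: r_1 = 3, r_2 = -2.

indicial: r^2 - 1 r - 6 = 0; roots r_1 = 3, r_2 = -2


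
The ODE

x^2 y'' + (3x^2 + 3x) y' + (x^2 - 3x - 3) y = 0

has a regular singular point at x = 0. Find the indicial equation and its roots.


Divide by x^2 to reach normal form y'' + P_1(x) y' + P_2(x) y = 0 with P_1(x) = 3 + 3/x and P_2(x) = 1 - 3/x - 3/x^2.
x = 0 is a singular point because the y'-coefficient 3 + 3/x has a pole at x = 0 and the y-coefficient 1 - 3/x - 3/x^2 has a pole at x = 0.
It is a regular singular point because x P_1(x) = p(x) = 3x + 3 and x^2 P_2(x) = q(x) = x^2 - 3x - 3 are polynomials, hence analytic at x = 0.
p(0) = 3,  q(0) = -3.
Indicial equation: r(r-1) + p(0) r + q(0) = 0, i.e. r^2 + (p(0) - 1) r + q(0) = 0, i.e. r^2 + 2 r - 3 = 0.
Discriminant: (2)^2 - 4(-3) = 16, so r = (-2 ± 4)/2.
Solving: r_1 = 1, r_2 = -3.

indicial: r^2 + 2 r - 3 = 0; roots r_1 = 1, r_2 = -3


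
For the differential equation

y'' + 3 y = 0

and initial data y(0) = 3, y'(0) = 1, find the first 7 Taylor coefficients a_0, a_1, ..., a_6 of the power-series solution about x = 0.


Ansatz: y(x) = sum_{n>=0} a_n x^n, so y'(x) = sum_{n>=1} n a_n x^(n-1) and y''(x) = sum_{n>=2} n(n-1) a_n x^(n-2).
Substitute into P(x) y'' + Q(x) y' + R(x) y = 0 with P(x) = 1, Q(x) = 0, R(x) = 3, and match powers of x.
Initial conditions: a_0 = 3, a_1 = 1.
Setting the coefficient of each power of x to zero and solving order by order (substituting the coefficients already found):
  x^0: 2 a_2 + 3 a_0 = 0  ->  2 a_2 = -3 a_0 = -9  ->  a_2 = -9/2
  x^1: 6 a_3 + 3 a_1 = 0  ->  6 a_3 = -3 a_1 = -3  ->  a_3 = -1/2
  x^2: 12 a_4 + 3 a_2 = 0  ->  12 a_4 = -3 a_2 = 27/2  ->  a_4 = 9/8
  x^3: 20 a_5 + 3 a_3 = 0  ->  20 a_5 = -3 a_3 = 3/2  ->  a_5 = 3/40
  x^4: 30 a_6 + 3 a_4 = 0  ->  30 a_6 = -3 a_4 = -27/8  ->  a_6 = -9/80
Truncated series: y(x) = 3 + x - (9/2) x^2 - (1/2) x^3 + (9/8) x^4 + (3/40) x^5 - (9/80) x^6 + O(x^7).

a_0 = 3; a_1 = 1; a_2 = -9/2; a_3 = -1/2; a_4 = 9/8; a_5 = 3/40; a_6 = -9/80


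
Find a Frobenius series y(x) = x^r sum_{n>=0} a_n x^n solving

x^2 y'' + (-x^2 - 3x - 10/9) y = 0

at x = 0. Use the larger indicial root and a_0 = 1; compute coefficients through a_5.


Write in Frobenius form y'' + (p(x)/x) y' + (q(x)/x^2) y = 0:
  p(x) = 0,  q(x) = -x^2 - 3x - 10/9.
Indicial equation: r(r-1) + (0) r + (-10/9) = 0 -> roots r_1 = 5/3, r_2 = -2/3.
Take r = r_1 = 5/3. Let y(x) = x^r sum_{n>=0} a_n x^n with a_0 = 1.
Substitute y = x^r sum a_n x^n and match x^{r+n}. The recurrence is
  D(n) a_n - 3 a_{n-1} - 1 a_{n-2} = 0,  where D(n) = (r+n)(r+n-1) + (0)(r+n) + (-10/9).
  a_n = [3 a_{n-1} + 1 a_{n-2}] / D(n).
Since the indicial polynomial factors as (r - r_1)(r - r_2), D(n) = (r_1 + n - r_1)(r_1 + n - r_2) = n(n + 7/3).
Evaluating step by step (a_0 = 1):
  n = 1: D(1) = 1(1 + 7/3) = 10/3; numerator = 3(1) = 3; a_1 = (3)/(10/3) = 9/10
  n = 2: D(2) = 2(2 + 7/3) = 26/3; numerator = 3(9/10) + 1(1) = 37/10; a_2 = (37/10)/(26/3) = 111/260
  n = 3: D(3) = 3(3 + 7/3) = 16; numerator = 3(111/260) + 1(9/10) = 567/260; a_3 = (567/260)/(16) = 567/4160
  n = 4: D(4) = 4(4 + 7/3) = 76/3; numerator = 3(567/4160) + 1(111/260) = 3477/4160; a_4 = (3477/4160)/(76/3) = 549/16640
  n = 5: D(5) = 5(5 + 7/3) = 110/3; numerator = 3(549/16640) + 1(567/4160) = 783/3328; a_5 = (783/3328)/(110/3) = 2349/366080

r = 5/3; a_0 = 1; a_1 = 9/10; a_2 = 111/260; a_3 = 567/4160; a_4 = 549/16640; a_5 = 2349/366080


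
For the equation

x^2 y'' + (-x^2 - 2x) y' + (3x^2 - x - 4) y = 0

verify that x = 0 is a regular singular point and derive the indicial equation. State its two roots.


Divide by x^2 to reach normal form y'' + P_1(x) y' + P_2(x) y = 0 with P_1(x) = -1 - 2/x and P_2(x) = 3 - 1/x - 4/x^2.
x = 0 is a singular point because the y'-coefficient -1 - 2/x has a pole at x = 0 and the y-coefficient 3 - 1/x - 4/x^2 has a pole at x = 0.
It is a regular singular point because x P_1(x) = p(x) = -x - 2 and x^2 P_2(x) = q(x) = 3x^2 - x - 4 are polynomials, hence analytic at x = 0.
p(0) = -2,  q(0) = -4.
Indicial equation: r(r-1) + p(0) r + q(0) = 0, i.e. r^2 + (p(0) - 1) r + q(0) = 0, i.e. r^2 - 3 r - 4 = 0.
Discriminant: (-3)^2 - 4(-4) = 25, so r = (3 ± 5)/2.
Solving: r_1 = 4, r_2 = -1.

indicial: r^2 - 3 r - 4 = 0; roots r_1 = 4, r_2 = -1


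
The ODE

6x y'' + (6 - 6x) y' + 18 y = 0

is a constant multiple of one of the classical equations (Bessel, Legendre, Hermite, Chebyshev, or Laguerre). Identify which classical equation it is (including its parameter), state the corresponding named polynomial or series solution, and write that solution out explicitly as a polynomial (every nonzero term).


All three coefficients share the factor 6; dividing through by 6 gives  x y'' + (1 - x) y' + 3 y = 0.
This matches the Laguerre equation x y'' + (1 - x) y' + n y = 0 with n = 3; the polynomial solution is L_3(x).
With y = sum_k a_k x^k, matching x^k gives (k+1)k a_{k+1} + (k+1) a_{k+1} - k a_k + n a_k = 0, i.e. (k+1)^2 a_{k+1} = (k - n) a_k = (k - 3) a_k. The right side vanishes at k = 3, so the series terminates at degree 3.
Standard normalization L_n(0) = 1 gives a_0 = 1. Work upward with a_{k+1} = (k - 3) a_k / (k+1)^2:
  a_1 = (0 - 3)(1) / 1^2 = -3/1 = -3
  a_2 = (1 - 3)(-3) / 2^2 = 6/4 = 3/2
  a_3 = (2 - 3)(3/2) / 3^2 = (-3/2)/9 = -1/6
Hence L_3(x) = -x^3/6 + 3 x^2/2 - 3 x + 1.

L_3(x); series = -x^3/6 + 3 x^2/2 - 3 x + 1


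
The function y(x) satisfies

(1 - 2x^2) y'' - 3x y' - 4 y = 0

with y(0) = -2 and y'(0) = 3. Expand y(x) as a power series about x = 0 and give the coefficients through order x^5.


Ansatz: y(x) = sum_{n>=0} a_n x^n, so y'(x) = sum_{n>=1} n a_n x^(n-1) and y''(x) = sum_{n>=2} n(n-1) a_n x^(n-2).
Substitute into P(x) y'' + Q(x) y' + R(x) y = 0 with P(x) = 1 - 2x^2, Q(x) = -3x, R(x) = -4, and match powers of x.
Initial conditions: a_0 = -2, a_1 = 3.
Setting the coefficient of each power of x to zero and solving order by order (substituting the coefficients already found):
  x^0: 2 a_2 - 4 a_0 = 0  ->  2 a_2 = 4 a_0 = -8  ->  a_2 = -4
  x^1: 6 a_3 - 7 a_1 = 0  ->  6 a_3 = 7 a_1 = 21  ->  a_3 = 7/2
  x^2: 12 a_4 - 14 a_2 = 0  ->  12 a_4 = 14 a_2 = -56  ->  a_4 = -14/3
  x^3: 20 a_5 - 25 a_3 = 0  ->  20 a_5 = 25 a_3 = 175/2  ->  a_5 = 35/8
Truncated series: y(x) = -2 + 3 x - 4 x^2 + (7/2) x^3 - (14/3) x^4 + (35/8) x^5 + O(x^6).

a_0 = -2; a_1 = 3; a_2 = -4; a_3 = 7/2; a_4 = -14/3; a_5 = 35/8


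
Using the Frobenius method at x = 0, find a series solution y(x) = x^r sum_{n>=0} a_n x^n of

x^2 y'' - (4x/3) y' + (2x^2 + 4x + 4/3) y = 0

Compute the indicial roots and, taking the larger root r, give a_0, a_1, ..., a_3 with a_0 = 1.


Write in Frobenius form y'' + (p(x)/x) y' + (q(x)/x^2) y = 0:
  p(x) = -4/3,  q(x) = 2x^2 + 4x + 4/3.
Indicial equation: r(r-1) + (-4/3) r + (4/3) = 0 -> roots r_1 = 4/3, r_2 = 1.
Take r = r_1 = 4/3. Let y(x) = x^r sum_{n>=0} a_n x^n with a_0 = 1.
Substitute y = x^r sum a_n x^n and match x^{r+n}. The recurrence is
  D(n) a_n + 4 a_{n-1} + 2 a_{n-2} = 0,  where D(n) = (r+n)(r+n-1) + (-4/3)(r+n) + (4/3).
  a_n = [-4 a_{n-1} - 2 a_{n-2}] / D(n).
Since the indicial polynomial factors as (r - r_1)(r - r_2), D(n) = (r_1 + n - r_1)(r_1 + n - r_2) = n(n + 1/3).
Evaluating step by step (a_0 = 1):
  n = 1: D(1) = 1(1 + 1/3) = 4/3; numerator = -4(1) = -4; a_1 = (-4)/(4/3) = -3
  n = 2: D(2) = 2(2 + 1/3) = 14/3; numerator = -4(-3) - 2(1) = 10; a_2 = (10)/(14/3) = 15/7
  n = 3: D(3) = 3(3 + 1/3) = 10; numerator = -4(15/7) - 2(-3) = -18/7; a_3 = (-18/7)/(10) = -9/35

r = 4/3; a_0 = 1; a_1 = -3; a_2 = 15/7; a_3 = -9/35


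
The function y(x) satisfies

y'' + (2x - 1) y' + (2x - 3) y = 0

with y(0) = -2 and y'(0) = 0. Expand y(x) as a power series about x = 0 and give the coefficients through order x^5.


Ansatz: y(x) = sum_{n>=0} a_n x^n, so y'(x) = sum_{n>=1} n a_n x^(n-1) and y''(x) = sum_{n>=2} n(n-1) a_n x^(n-2).
Substitute into P(x) y'' + Q(x) y' + R(x) y = 0 with P(x) = 1, Q(x) = 2x - 1, R(x) = 2x - 3, and match powers of x.
Initial conditions: a_0 = -2, a_1 = 0.
Setting the coefficient of each power of x to zero and solving order by order (substituting the coefficients already found):
  x^0: 2 a_2 - a_1 - 3 a_0 = 0  ->  2 a_2 = a_1 + 3 a_0 = -6  ->  a_2 = -3
  x^1: 6 a_3 - 2 a_2 - a_1 + 2 a_0 = 0  ->  6 a_3 = 2 a_2 + a_1 - 2 a_0 = -2  ->  a_3 = -1/3
  x^2: 12 a_4 - 3 a_3 + a_2 + 2 a_1 = 0  ->  12 a_4 = 3 a_3 - a_2 - 2 a_1 = 2  ->  a_4 = 1/6
  x^3: 20 a_5 - 4 a_4 + 3 a_3 + 2 a_2 = 0  ->  20 a_5 = 4 a_4 - 3 a_3 - 2 a_2 = 23/3  ->  a_5 = 23/60
Truncated series: y(x) = -2 - 3 x^2 - (1/3) x^3 + (1/6) x^4 + (23/60) x^5 + O(x^6).

a_0 = -2; a_1 = 0; a_2 = -3; a_3 = -1/3; a_4 = 1/6; a_5 = 23/60


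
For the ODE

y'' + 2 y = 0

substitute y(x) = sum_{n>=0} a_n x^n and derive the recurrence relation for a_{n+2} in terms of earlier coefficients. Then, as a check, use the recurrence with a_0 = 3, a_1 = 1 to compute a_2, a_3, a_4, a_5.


Substitute y = sum_n a_n x^n into y'' + (const) y = 0.
y''(x) = sum_{n>=0} (n+2)(n+1) a_{n+2} x^n.
The ODE becomes sum_n [(n+2)(n+1) a_{n+2} + 2 a_n] x^n = 0.
Setting each coefficient to zero gives the recurrence:
  (n+2)(n+1) a_{n+2} + 2 a_n = 0,
  a_{n+2} = -2 / ((n+1)(n+2)) a_n.

Check with a_0 = 3, a_1 = 1 (apply the recurrence for n = 0, 1, 2, 3): a_0 = 3, a_1 = 1, a_2 = -3, a_3 = -1/3, a_4 = 1/2, a_5 = 1/30.

a_{n+2} = -2/((n+1)(n+2)) * a_n; check: a_0 = 3, a_1 = 1, a_2 = -3, a_3 = -1/3, a_4 = 1/2, a_5 = 1/30


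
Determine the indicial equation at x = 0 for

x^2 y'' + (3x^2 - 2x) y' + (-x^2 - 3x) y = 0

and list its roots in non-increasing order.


Divide by x^2 to reach normal form y'' + P_1(x) y' + P_2(x) y = 0 with P_1(x) = 3 - 2/x and P_2(x) = -1 - 3/x.
x = 0 is a singular point because the y'-coefficient 3 - 2/x has a pole at x = 0 and the y-coefficient -1 - 3/x has a pole at x = 0.
It is a regular singular point because x P_1(x) = p(x) = 3x - 2 and x^2 P_2(x) = q(x) = -x^2 - 3x are polynomials, hence analytic at x = 0.
p(0) = -2,  q(0) = 0.
Indicial equation: r(r-1) + p(0) r + q(0) = 0, i.e. r^2 + (p(0) - 1) r + q(0) = 0, i.e. r^2 - 3 r = 0.
Discriminant: (-3)^2 - 4(0) = 9, so r = (3 ± 3)/2.
Solving: r_1 = 3, r_2 = 0.

indicial: r^2 - 3 r = 0; roots r_1 = 3, r_2 = 0
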